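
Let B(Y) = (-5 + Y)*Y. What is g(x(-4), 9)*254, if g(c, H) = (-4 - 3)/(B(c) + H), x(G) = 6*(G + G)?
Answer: -1778/2553 ≈ -0.69644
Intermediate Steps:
B(Y) = Y*(-5 + Y)
x(G) = 12*G (x(G) = 6*(2*G) = 12*G)
g(c, H) = -7/(H + c*(-5 + c)) (g(c, H) = (-4 - 3)/(c*(-5 + c) + H) = -7/(H + c*(-5 + c)))
g(x(-4), 9)*254 = -7/(9 + (12*(-4))*(-5 + 12*(-4)))*254 = -7/(9 - 48*(-5 - 48))*254 = -7/(9 - 48*(-53))*254 = -7/(9 + 2544)*254 = -7/2553*254 = -1778/2553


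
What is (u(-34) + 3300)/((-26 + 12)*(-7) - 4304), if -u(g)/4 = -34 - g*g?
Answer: -4030/2103 ≈ -1.9163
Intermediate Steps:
u(g) = 136 + 4*g**2 (u(g) = -4*(-34 - g*g) = -4*(-34 - g**2) = 136 + 4*g**2)
(u(-34) + 3300)/((-26 + 12)*(-7) - 4304) = ((136 + 4*(-34)**2) + 3300)/((-26 + 12)*(-7) - 4304) = ((136 + 4*1156) + 3300)/(-14*(-7) - 4304) = ((136 + 4624) + 3300)/(98 - 4304) = (4760 + 3300)/(-4206) = 8060*(-1/4206) = -4030/2103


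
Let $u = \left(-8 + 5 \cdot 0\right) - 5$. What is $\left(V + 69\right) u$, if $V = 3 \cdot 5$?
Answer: $-1092$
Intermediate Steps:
$u = -13$ ($u = \left(-8 + 0\right) - 5 = -8 - 5 = -13$)
$V = 15$
$\left(V + 69\right) u = \left(15 + 69\right) \left(-13\right) = 84 \left(-13\right) = -1092$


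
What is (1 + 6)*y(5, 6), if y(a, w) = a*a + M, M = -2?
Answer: 161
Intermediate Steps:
y(a, w) = -2 + a² (y(a, w) = a*a - 2 = a² - 2 = -2 + a²)
(1 + 6)*y(5, 6) = (1 + 6)*(-2 + 5²) = 7*(-2 + 25) = 7*23 = 161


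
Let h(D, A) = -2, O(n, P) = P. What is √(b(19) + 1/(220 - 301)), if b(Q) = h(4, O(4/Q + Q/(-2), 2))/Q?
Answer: I*√3439/171 ≈ 0.34294*I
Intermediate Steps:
b(Q) = -2/Q
√(b(19) + 1/(220 - 301)) = √(-2/19 + 1/(220 - 301)) = √(-2*1/19 + 1/(-81)) = √(-2/19 - 1/81) = √(-181/1539) = I*√3439/171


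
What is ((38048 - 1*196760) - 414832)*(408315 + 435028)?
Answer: -483694317592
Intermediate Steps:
((38048 - 1*196760) - 414832)*(408315 + 435028) = ((38048 - 196760) - 414832)*843343 = (-158712 - 414832)*843343 = -573544*843343 = -483694317592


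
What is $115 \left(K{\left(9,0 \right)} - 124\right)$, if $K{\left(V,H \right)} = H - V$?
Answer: $-15295$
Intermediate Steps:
$115 \left(K{\left(9,0 \right)} - 124\right) = 115 \left(\left(0 - 9\right) - 124\right) = 115 \left(-9 - 124\right) = 115 \left(-133\right) = -15295$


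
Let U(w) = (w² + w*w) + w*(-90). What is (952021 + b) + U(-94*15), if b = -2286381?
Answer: 2768740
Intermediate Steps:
U(w) = -90*w + 2*w² (U(w) = (w² + w²) - 90*w = 2*w² - 90*w = -90*w + 2*w²)
(952021 + b) + U(-94*15) = (952021 - 2286381) + 2*(-94*15)*(-45 - 94*15) = -1334360 + 2*(-1410)*(-45 - 1410) = -1334360 + 2*(-1410)*(-1455) = -1334360 + 4103100 = 2768740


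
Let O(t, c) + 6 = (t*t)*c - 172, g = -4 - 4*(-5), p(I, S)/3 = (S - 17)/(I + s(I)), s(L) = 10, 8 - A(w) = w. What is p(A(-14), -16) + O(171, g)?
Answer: 14965597/32 ≈ 4.6768e+5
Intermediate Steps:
A(w) = 8 - w
p(I, S) = 3*(-17 + S)/(10 + I) (p(I, S) = 3*((S - 17)/(I + 10)) = 3*((-17 + S)/(10 + I)) = 3*(-17 + S)/(10 + I))
g = 16 (g = -4 + 20 = 16)
O(t, c) = -178 + c*t**2 (O(t, c) = -6 + ((t*t)*c - 172) = -6 + (t**2*c - 172) = -6 + (c*t**2 - 172) = -6 + (-172 + c*t**2) = -178 + c*t**2)
p(A(-14), -16) + O(171, g) = 3*(-17 - 16)/(10 + (8 - 1*(-14))) + (-178 + 16*171**2) = 3*(-33)/(10 + (8 + 14)) + (-178 + 16*29241) = 3*(-33)/(10 + 22) + (-178 + 467856) = 3*(-33)/32 + 467678 = 3*(1/32)*(-33) + 467678 = -99/32 + 467678 = 14965597/32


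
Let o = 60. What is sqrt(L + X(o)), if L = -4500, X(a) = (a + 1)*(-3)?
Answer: I*sqrt(4683) ≈ 68.432*I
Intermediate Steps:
X(a) = -3 - 3*a (X(a) = (1 + a)*(-3) = -3 - 3*a)
sqrt(L + X(o)) = sqrt(-4500 + (-3 - 3*60)) = sqrt(-4500 + (-3 - 180)) = sqrt(-4500 - 183) = sqrt(-4683) = I*sqrt(4683)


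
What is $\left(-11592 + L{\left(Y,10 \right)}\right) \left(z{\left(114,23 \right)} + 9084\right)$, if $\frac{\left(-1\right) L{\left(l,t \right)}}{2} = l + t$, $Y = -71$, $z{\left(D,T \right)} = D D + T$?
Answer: $-253521410$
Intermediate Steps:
$z{\left(D,T \right)} = T + D^{2}$ ($z{\left(D,T \right)} = D^{2} + T = T + D^{2}$)
$L{\left(l,t \right)} = - 2 l - 2 t$ ($L{\left(l,t \right)} = - 2 \left(l + t\right) = - 2 l - 2 t$)
$\left(-11592 + L{\left(Y,10 \right)}\right) \left(z{\left(114,23 \right)} + 9084\right) = \left(-11592 - -122\right) \left(\left(23 + 114^{2}\right) + 9084\right) = \left(-11592 + \left(142 - 20\right)\right) \left(\left(23 + 12996\right) + 9084\right) = \left(-11592 + 122\right) \left(13019 + 9084\right) = \left(-11470\right) 22103 = -253521410$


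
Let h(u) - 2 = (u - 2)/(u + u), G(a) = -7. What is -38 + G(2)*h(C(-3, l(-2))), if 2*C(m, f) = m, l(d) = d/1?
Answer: -361/6 ≈ -60.167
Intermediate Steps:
l(d) = d (l(d) = d*1 = d)
C(m, f) = m/2
h(u) = 2 + (-2 + u)/(2*u) (h(u) = 2 + (u - 2)/(u + u) = 2 + (-2 + u)/((2*u)) = 2 + (-2 + u)*(1/(2*u)) = 2 + (-2 + u)/(2*u))
-38 + G(2)*h(C(-3, l(-2))) = -38 - 7*(5/2 - 1/((½)*(-3))) = -38 - 7*(5/2 - 1/(-3/2)) = -38 - 7*(5/2 - 1*(-⅔)) = -38 - 7*(5/2 + ⅔) = -38 - 7*19/6 = -38 - 133/6 = -361/6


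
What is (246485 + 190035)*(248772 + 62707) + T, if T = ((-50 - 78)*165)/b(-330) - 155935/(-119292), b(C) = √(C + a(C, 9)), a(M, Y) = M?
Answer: 16219753066095295/119292 + 64*I*√165 ≈ 1.3597e+11 + 822.09*I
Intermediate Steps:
b(C) = √2*√C (b(C) = √(C + C) = √(2*C) = √2*√C)
T = 155935/119292 + 64*I*√165 (T = ((-50 - 78)*165)/((√2*√(-330))) - 155935/(-119292) = (-128*165)/((√2*(I*√330))) - 155935*(-1/119292) = -21120*(-I*√165/330) + 155935/119292 = -(-64)*I*√165 + 155935/119292 = 64*I*√165 + 155935/119292 = 155935/119292 + 64*I*√165 ≈ 1.3072 + 822.09*I)
(246485 + 190035)*(248772 + 62707) + T = (246485 + 190035)*(248772 + 62707) + (155935/119292 + 64*I*√165) = 436520*311479 + (155935/119292 + 64*I*√165) = 135966813080 + (155935/119292 + 64*I*√165) = 16219753066095295/119292 + 64*I*√165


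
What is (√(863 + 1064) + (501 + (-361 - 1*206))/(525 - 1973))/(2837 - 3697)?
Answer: -33/622640 - √1927/860 ≈ -0.051097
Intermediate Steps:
(√(863 + 1064) + (501 + (-361 - 1*206))/(525 - 1973))/(2837 - 3697) = (√1927 + (501 + (-361 - 206))/(-1448))/(-860) = (√1927 + (501 - 567)*(-1/1448))*(-1/860) = (√1927 - 66*(-1/1448))*(-1/860) = (√1927 + 33/724)*(-1/860) = (33/724 + √1927)*(-1/860) = -33/622640 - √1927/860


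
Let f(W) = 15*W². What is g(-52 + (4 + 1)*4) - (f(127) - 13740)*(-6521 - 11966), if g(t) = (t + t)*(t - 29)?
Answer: 4218644869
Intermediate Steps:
g(t) = 2*t*(-29 + t) (g(t) = (2*t)*(-29 + t) = 2*t*(-29 + t))
g(-52 + (4 + 1)*4) - (f(127) - 13740)*(-6521 - 11966) = 2*(-52 + (4 + 1)*4)*(-29 + (-52 + (4 + 1)*4)) - (15*127² - 13740)*(-6521 - 11966) = 2*(-52 + 5*4)*(-29 + (-52 + 5*4)) - (15*16129 - 13740)*(-18487) = 2*(-52 + 20)*(-29 + (-52 + 20)) - (241935 - 13740)*(-18487) = 2*(-32)*(-29 - 32) - 228195*(-18487) = 2*(-32)*(-61) - 1*(-4218640965) = 3904 + 4218640965 = 4218644869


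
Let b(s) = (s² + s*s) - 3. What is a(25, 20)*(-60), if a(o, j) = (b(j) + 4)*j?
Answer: -961200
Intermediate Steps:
b(s) = -3 + 2*s² (b(s) = (s² + s²) - 3 = 2*s² - 3 = -3 + 2*s²)
a(o, j) = j*(1 + 2*j²) (a(o, j) = ((-3 + 2*j²) + 4)*j = (1 + 2*j²)*j = j*(1 + 2*j²))
a(25, 20)*(-60) = (20 + 2*20³)*(-60) = (20 + 2*8000)*(-60) = (20 + 16000)*(-60) = 16020*(-60) = -961200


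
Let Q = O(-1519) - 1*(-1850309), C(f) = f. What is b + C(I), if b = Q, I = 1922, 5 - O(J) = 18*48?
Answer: 1851372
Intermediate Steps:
O(J) = -859 (O(J) = 5 - 18*48 = 5 - 1*864 = 5 - 864 = -859)
Q = 1849450 (Q = -859 - 1*(-1850309) = -859 + 1850309 = 1849450)
b = 1849450
b + C(I) = 1849450 + 1922 = 1851372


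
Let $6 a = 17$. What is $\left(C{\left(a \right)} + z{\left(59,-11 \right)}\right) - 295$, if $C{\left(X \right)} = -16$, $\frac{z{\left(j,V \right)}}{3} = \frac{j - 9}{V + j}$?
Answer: $- \frac{2463}{8} \approx -307.88$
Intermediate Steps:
$z{\left(j,V \right)} = \frac{3 \left(-9 + j\right)}{V + j}$ ($z{\left(j,V \right)} = 3 \frac{j - 9}{V + j} = 3 \frac{-9 + j}{V + j} = \frac{3 \left(-9 + j\right)}{V + j}$)
$a = \frac{17}{6}$ ($a = \frac{1}{6} \cdot 17 = \frac{17}{6} \approx 2.8333$)
$\left(C{\left(a \right)} + z{\left(59,-11 \right)}\right) - 295 = \left(-16 + \frac{3 \left(-9 + 59\right)}{-11 + 59}\right) - 295 = \left(-16 + 3 \cdot \frac{1}{48} \cdot 50\right) - 295 = \left(-16 + \frac{25}{8}\right) - 295 = - \frac{103}{8} - 295 = - \frac{2463}{8}$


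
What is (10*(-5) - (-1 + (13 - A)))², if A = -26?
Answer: 7744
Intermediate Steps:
(10*(-5) - (-1 + (13 - A)))² = (10*(-5) - (-1 + (13 - 1*(-26))))² = (-50 - (-1 + (13 + 26)))² = (-50 - (-1 + 39))² = (-50 - 1*38)² = (-50 - 38)² = (-88)² = 7744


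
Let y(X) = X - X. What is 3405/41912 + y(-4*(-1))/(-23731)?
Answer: 3405/41912 ≈ 0.081242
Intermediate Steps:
y(X) = 0
3405/41912 + y(-4*(-1))/(-23731) = 3405/41912 + 0/(-23731) = 3405*(1/41912) + 0*(-1/23731) = 3405/41912 + 0 = 3405/41912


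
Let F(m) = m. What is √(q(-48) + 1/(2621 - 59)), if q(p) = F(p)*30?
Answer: 31*I*√9835518/2562 ≈ 37.947*I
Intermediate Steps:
q(p) = 30*p (q(p) = p*30 = 30*p)
√(q(-48) + 1/(2621 - 59)) = √(30*(-48) + 1/(2621 - 59)) = √(-1440 + 1/2562) = √(-3689279/2562) = 31*I*√9835518/2562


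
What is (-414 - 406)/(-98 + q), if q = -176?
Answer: 410/137 ≈ 2.9927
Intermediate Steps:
(-414 - 406)/(-98 + q) = (-414 - 406)/(-98 - 176) = -820/(-274) = -820*(-1/274) = 410/137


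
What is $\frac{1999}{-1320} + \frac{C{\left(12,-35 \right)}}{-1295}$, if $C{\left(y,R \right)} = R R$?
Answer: $- \frac{120163}{48840} \approx -2.4603$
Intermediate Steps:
$C{\left(y,R \right)} = R^{2}$
$\frac{1999}{-1320} + \frac{C{\left(12,-35 \right)}}{-1295} = \frac{1999}{-1320} + \frac{\left(-35\right)^{2}}{-1295} = 1999 \left(- \frac{1}{1320}\right) + 1225 \left(- \frac{1}{1295}\right) = - \frac{1999}{1320} - \frac{35}{37} = - \frac{120163}{48840}$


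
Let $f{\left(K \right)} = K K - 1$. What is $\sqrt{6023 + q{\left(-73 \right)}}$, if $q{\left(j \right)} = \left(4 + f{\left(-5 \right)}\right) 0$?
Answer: $\sqrt{6023} \approx 77.608$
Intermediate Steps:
$f{\left(K \right)} = -1 + K^{2}$ ($f{\left(K \right)} = K^{2} - 1 = -1 + K^{2}$)
$q{\left(j \right)} = 0$ ($q{\left(j \right)} = \left(4 - \left(1 - \left(-5\right)^{2}\right)\right) 0 = \left(4 + \left(-1 + 25\right)\right) 0 = \left(4 + 24\right) 0 = 28 \cdot 0 = 0$)
$\sqrt{6023 + q{\left(-73 \right)}} = \sqrt{6023 + 0} = \sqrt{6023}$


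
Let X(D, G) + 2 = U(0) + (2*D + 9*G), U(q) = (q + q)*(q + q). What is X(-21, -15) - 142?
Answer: -321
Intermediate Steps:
U(q) = 4*q**2 (U(q) = (2*q)*(2*q) = 4*q**2)
X(D, G) = -2 + 2*D + 9*G (X(D, G) = -2 + (4*0**2 + (2*D + 9*G)) = -2 + (4*0 + (2*D + 9*G)) = -2 + (0 + (2*D + 9*G)) = -2 + (2*D + 9*G) = -2 + 2*D + 9*G)
X(-21, -15) - 142 = (-2 + 2*(-21) + 9*(-15)) - 142 = (-2 - 42 - 135) - 142 = -179 - 142 = -321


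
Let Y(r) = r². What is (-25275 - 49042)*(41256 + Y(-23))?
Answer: -3105335845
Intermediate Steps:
(-25275 - 49042)*(41256 + Y(-23)) = (-25275 - 49042)*(41256 + (-23)²) = -74317*(41256 + 529) = -74317*41785 = -3105335845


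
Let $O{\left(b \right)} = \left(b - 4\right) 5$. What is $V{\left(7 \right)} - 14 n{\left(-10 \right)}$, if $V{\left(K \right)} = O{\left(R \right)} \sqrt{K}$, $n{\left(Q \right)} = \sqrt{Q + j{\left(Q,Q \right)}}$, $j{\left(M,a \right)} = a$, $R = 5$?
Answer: $5 \sqrt{7} - 28 i \sqrt{5} \approx 13.229 - 62.61 i$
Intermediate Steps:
$O{\left(b \right)} = -20 + 5 b$ ($O{\left(b \right)} = \left(-4 + b\right) 5 = -20 + 5 b$)
$n{\left(Q \right)} = \sqrt{2} \sqrt{Q}$ ($n{\left(Q \right)} = \sqrt{Q + Q} = \sqrt{2 Q} = \sqrt{2} \sqrt{Q}$)
$V{\left(K \right)} = 5 \sqrt{K}$ ($V{\left(K \right)} = \left(-20 + 5 \cdot 5\right) \sqrt{K} = \left(-20 + 25\right) \sqrt{K} = 5 \sqrt{K}$)
$V{\left(7 \right)} - 14 n{\left(-10 \right)} = 5 \sqrt{7} - 14 \sqrt{2} \sqrt{-10} = 5 \sqrt{7} - 14 \sqrt{2} i \sqrt{10} = 5 \sqrt{7} - 14 \cdot 2 i \sqrt{5} = 5 \sqrt{7} - 28 i \sqrt{5}$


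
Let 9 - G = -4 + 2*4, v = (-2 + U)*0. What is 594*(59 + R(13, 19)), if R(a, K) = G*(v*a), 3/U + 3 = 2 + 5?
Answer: 35046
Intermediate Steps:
U = ¾ (U = 3/(-3 + (2 + 5)) = 3/(-3 + 7) = 3/4 = 3*(¼) = ¾ ≈ 0.75000)
v = 0 (v = (-2 + ¾)*0 = -5/4*0 = 0)
G = 5 (G = 9 - (-4 + 2*4) = 9 - (-4 + 8) = 9 - 1*4 = 9 - 4 = 5)
R(a, K) = 0 (R(a, K) = 5*(0*a) = 5*0 = 0)
594*(59 + R(13, 19)) = 594*(59 + 0) = 594*59 = 35046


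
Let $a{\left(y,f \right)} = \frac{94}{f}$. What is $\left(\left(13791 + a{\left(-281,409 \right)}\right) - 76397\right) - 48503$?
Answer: $- \frac{45443487}{409} \approx -1.1111 \cdot 10^{5}$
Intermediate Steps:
$\left(\left(13791 + a{\left(-281,409 \right)}\right) - 76397\right) - 48503 = \left(\left(13791 + \frac{94}{409}\right) - 76397\right) - 48503 = \left(\frac{5640613}{409} - 76397\right) - 48503 = - \frac{25605760}{409} - 48503 = - \frac{45443487}{409}$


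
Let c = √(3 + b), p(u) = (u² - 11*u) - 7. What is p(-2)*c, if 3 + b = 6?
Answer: 19*√6 ≈ 46.540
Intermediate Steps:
b = 3 (b = -3 + 6 = 3)
p(u) = -7 + u² - 11*u
c = √6 (c = √(3 + 3) = √6 ≈ 2.4495)
p(-2)*c = (-7 + (-2)² - 11*(-2))*√6 = (-7 + 4 + 22)*√6 = 19*√6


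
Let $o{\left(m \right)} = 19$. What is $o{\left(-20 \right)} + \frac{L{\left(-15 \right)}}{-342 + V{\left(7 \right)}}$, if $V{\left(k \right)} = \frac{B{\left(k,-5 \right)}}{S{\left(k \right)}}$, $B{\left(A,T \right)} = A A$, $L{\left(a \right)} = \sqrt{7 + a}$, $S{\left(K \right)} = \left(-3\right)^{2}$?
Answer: $19 - \frac{18 i \sqrt{2}}{3029} \approx 19.0 - 0.008404 i$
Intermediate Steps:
$S{\left(K \right)} = 9$
$B{\left(A,T \right)} = A^{2}$
$V{\left(k \right)} = \frac{k^{2}}{9}$
$o{\left(-20 \right)} + \frac{L{\left(-15 \right)}}{-342 + V{\left(7 \right)}} = 19 + \frac{\sqrt{7 - 15}}{-342 + \frac{7^{2}}{9}} = 19 + \frac{\sqrt{-8}}{-342 + \frac{1}{9} \cdot 49} = 19 + \frac{2 i \sqrt{2}}{-342 + \frac{49}{9}} = 19 + \frac{2 i \sqrt{2}}{- \frac{3029}{9}} = 19 - \frac{9 \cdot 2 i \sqrt{2}}{3029} = 19 - \frac{18 i \sqrt{2}}{3029}$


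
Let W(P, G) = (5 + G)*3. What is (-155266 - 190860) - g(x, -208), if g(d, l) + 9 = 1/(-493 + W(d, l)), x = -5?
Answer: -381420933/1102 ≈ -3.4612e+5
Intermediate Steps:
W(P, G) = 15 + 3*G
g(d, l) = -9 + 1/(-478 + 3*l) (g(d, l) = -9 + 1/(-493 + (15 + 3*l)) = -9 + 1/(-478 + 3*l))
(-155266 - 190860) - g(x, -208) = (-155266 - 190860) - (4303 - 27*(-208))/(-478 + 3*(-208)) = -346126 - (4303 + 5616)/(-478 - 624) = -346126 - 9919/(-1102) = -346126 - (-1)*9919/1102 = -346126 - 1*(-9919/1102) = -346126 + 9919/1102 = -381420933/1102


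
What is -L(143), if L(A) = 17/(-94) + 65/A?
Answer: -283/1034 ≈ -0.27369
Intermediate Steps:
L(A) = -17/94 + 65/A (L(A) = 17*(-1/94) + 65/A = -17/94 + 65/A)
-L(143) = -(-17/94 + 65/143) = -(-17/94 + 65*(1/143)) = -(-17/94 + 5/11) = -1*283/1034 = -283/1034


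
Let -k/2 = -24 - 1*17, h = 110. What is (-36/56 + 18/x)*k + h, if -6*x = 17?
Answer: -55175/119 ≈ -463.66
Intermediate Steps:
x = -17/6 (x = -1/6*17 = -17/6 ≈ -2.8333)
k = 82 (k = -2*(-24 - 1*17) = -2*(-24 - 17) = -2*(-41) = 82)
(-36/56 + 18/x)*k + h = (-36/56 + 18/(-17/6))*82 + 110 = (-36*1/56 + 18*(-6/17))*82 + 110 = (-9/14 - 108/17)*82 + 110 = -1665/238*82 + 110 = -68265/119 + 110 = -55175/119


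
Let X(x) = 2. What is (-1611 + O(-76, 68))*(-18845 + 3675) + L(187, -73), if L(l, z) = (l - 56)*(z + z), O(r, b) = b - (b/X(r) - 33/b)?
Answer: 812484471/34 ≈ 2.3897e+7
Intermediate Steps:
O(r, b) = b/2 + 33/b (O(r, b) = b - (b/2 - 33/b) = b + (33/b - b/2) = b/2 + 33/b)
L(l, z) = 2*z*(-56 + l) (L(l, z) = (-56 + l)*(2*z) = 2*z*(-56 + l))
(-1611 + O(-76, 68))*(-18845 + 3675) + L(187, -73) = (-1611 + ((½)*68 + 33/68))*(-18845 + 3675) + 2*(-73)*(-56 + 187) = (-1611 + (34 + 33*(1/68)))*(-15170) + 2*(-73)*131 = (-1611 + (34 + 33/68))*(-15170) - 19126 = (-1611 + 2345/68)*(-15170) - 19126 = -107203/68*(-15170) - 19126 = 813134755/34 - 19126 = 812484471/34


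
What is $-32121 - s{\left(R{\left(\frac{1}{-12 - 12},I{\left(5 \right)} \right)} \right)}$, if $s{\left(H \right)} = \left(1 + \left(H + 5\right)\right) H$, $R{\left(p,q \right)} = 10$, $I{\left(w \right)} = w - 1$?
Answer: $-32281$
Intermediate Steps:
$I{\left(w \right)} = -1 + w$ ($I{\left(w \right)} = w - 1 = -1 + w$)
$s{\left(H \right)} = H \left(6 + H\right)$ ($s{\left(H \right)} = \left(1 + \left(5 + H\right)\right) H = \left(6 + H\right) H = H \left(6 + H\right)$)
$-32121 - s{\left(R{\left(\frac{1}{-12 - 12},I{\left(5 \right)} \right)} \right)} = -32121 - 10 \left(6 + 10\right) = -32121 - 10 \cdot 16 = -32121 - 160 = -32281$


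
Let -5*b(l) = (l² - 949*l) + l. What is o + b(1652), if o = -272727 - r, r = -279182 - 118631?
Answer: -537578/5 ≈ -1.0752e+5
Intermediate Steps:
r = -397813
b(l) = -l²/5 + 948*l/5 (b(l) = -((l² - 949*l) + l)/5 = -(l² - 948*l)/5 = -l²/5 + 948*l/5)
o = 125086 (o = -272727 - 1*(-397813) = -272727 + 397813 = 125086)
o + b(1652) = 125086 + (⅕)*1652*(948 - 1*1652) = 125086 + (⅕)*1652*(948 - 1652) = 125086 + (⅕)*1652*(-704) = 125086 - 1163008/5 = -537578/5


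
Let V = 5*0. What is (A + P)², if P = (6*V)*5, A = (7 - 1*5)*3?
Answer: 36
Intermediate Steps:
V = 0
A = 6 (A = (7 - 5)*3 = 2*3 = 6)
P = 0 (P = (6*0)*5 = 0*5 = 0)
(A + P)² = (6 + 0)² = 6² = 36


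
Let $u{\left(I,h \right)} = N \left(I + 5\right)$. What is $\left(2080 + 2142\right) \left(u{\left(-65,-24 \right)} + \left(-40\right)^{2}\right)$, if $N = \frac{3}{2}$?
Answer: $6375220$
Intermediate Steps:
$N = \frac{3}{2}$ ($N = 3 \cdot \frac{1}{2} = \frac{3}{2} \approx 1.5$)
$u{\left(I,h \right)} = \frac{15}{2} + \frac{3 I}{2}$ ($u{\left(I,h \right)} = \frac{3 \left(I + 5\right)}{2} = \frac{3 \left(5 + I\right)}{2} = \frac{15}{2} + \frac{3 I}{2}$)
$\left(2080 + 2142\right) \left(u{\left(-65,-24 \right)} + \left(-40\right)^{2}\right) = \left(2080 + 2142\right) \left(\left(\frac{15}{2} + \frac{3}{2} \left(-65\right)\right) + \left(-40\right)^{2}\right) = 4222 \left(\left(\frac{15}{2} - \frac{195}{2}\right) + 1600\right) = 4222 \left(-90 + 1600\right) = 4222 \cdot 1510 = 6375220$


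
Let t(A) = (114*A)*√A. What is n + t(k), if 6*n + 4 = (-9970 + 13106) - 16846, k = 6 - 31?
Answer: -6857/3 - 14250*I ≈ -2285.7 - 14250.0*I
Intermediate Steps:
k = -25
t(A) = 114*A^(3/2)
n = -6857/3 (n = -⅔ + ((-9970 + 13106) - 16846)/6 = -⅔ + (3136 - 16846)/6 = -⅔ + (⅙)*(-13710) = -⅔ - 2285 = -6857/3 ≈ -2285.7)
n + t(k) = -6857/3 + 114*(-25)^(3/2) = -6857/3 + 114*(-125*I) = -6857/3 - 14250*I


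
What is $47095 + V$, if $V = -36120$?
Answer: $10975$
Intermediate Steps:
$47095 + V = 47095 - 36120 = 10975$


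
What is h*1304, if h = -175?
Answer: -228200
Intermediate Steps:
h*1304 = -175*1304 = -228200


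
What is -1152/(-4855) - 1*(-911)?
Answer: 4424057/4855 ≈ 911.24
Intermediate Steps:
-1152/(-4855) - 1*(-911) = -1152*(-1/4855) + 911 = 1152/4855 + 911 = 4424057/4855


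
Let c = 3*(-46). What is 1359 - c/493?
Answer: 670125/493 ≈ 1359.3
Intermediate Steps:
c = -138
1359 - c/493 = 1359 - (-138)/493 = 1359 - 1*(-138/493) = 1359 + 138/493 = 670125/493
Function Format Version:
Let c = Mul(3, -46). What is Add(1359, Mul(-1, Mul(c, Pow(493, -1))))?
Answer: Rational(670125, 493) ≈ 1359.3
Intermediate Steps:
c = -138
Add(1359, Mul(-1, Mul(c, Pow(493, -1)))) = Add(1359, Mul(-1, Mul(-138, Pow(493, -1)))) = Add(1359, Mul(-1, Mul(-138, Rational(1, 493)))) = Add(1359, Mul(-1, Rational(-138, 493))) = Add(1359, Rational(138, 493)) = Rational(670125, 493)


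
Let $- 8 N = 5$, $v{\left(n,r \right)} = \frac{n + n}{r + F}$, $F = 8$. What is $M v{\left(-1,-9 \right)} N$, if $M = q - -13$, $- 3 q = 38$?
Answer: $- \frac{5}{12} \approx -0.41667$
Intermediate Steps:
$q = - \frac{38}{3}$ ($q = \left(- \frac{1}{3}\right) 38 = - \frac{38}{3} \approx -12.667$)
$v{\left(n,r \right)} = \frac{2 n}{8 + r}$ ($v{\left(n,r \right)} = \frac{n + n}{r + 8} = \frac{2 n}{8 + r}$)
$N = - \frac{5}{8}$ ($N = \left(- \frac{1}{8}\right) 5 = - \frac{5}{8} \approx -0.625$)
$M = \frac{1}{3}$ ($M = - \frac{38}{3} - -13 = - \frac{38}{3} + 13 = \frac{1}{3} \approx 0.33333$)
$M v{\left(-1,-9 \right)} N = \frac{2 \left(-1\right) \frac{1}{8 - 9}}{3} \left(- \frac{5}{8}\right) = \frac{2 \left(-1\right) \frac{1}{-1}}{3} \left(- \frac{5}{8}\right) = \frac{2 \left(-1\right) \left(-1\right)}{3} \left(- \frac{5}{8}\right) = \frac{1}{3} \cdot 2 \left(- \frac{5}{8}\right) = \frac{2}{3} \left(- \frac{5}{8}\right) = - \frac{5}{12}$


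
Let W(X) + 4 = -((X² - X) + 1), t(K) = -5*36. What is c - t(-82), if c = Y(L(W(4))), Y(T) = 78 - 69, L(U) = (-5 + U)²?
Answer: 189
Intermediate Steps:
t(K) = -180
W(X) = -5 + X - X² (W(X) = -4 - ((X² - X) + 1) = -4 - (1 + X² - X) = -4 + (-1 + X - X²) = -5 + X - X²)
Y(T) = 9
c = 9
c - t(-82) = 9 - 1*(-180) = 9 + 180 = 189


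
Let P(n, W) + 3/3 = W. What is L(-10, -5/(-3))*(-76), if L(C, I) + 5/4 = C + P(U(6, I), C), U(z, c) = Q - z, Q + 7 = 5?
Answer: 1691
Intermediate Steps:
Q = -2 (Q = -7 + 5 = -2)
U(z, c) = -2 - z
P(n, W) = -1 + W
L(C, I) = -9/4 + 2*C (L(C, I) = -5/4 + (C + (-1 + C)) = -5/4 + (-1 + 2*C) = -9/4 + 2*C)
L(-10, -5/(-3))*(-76) = (-9/4 + 2*(-10))*(-76) = (-9/4 - 20)*(-76) = -89/4*(-76) = 1691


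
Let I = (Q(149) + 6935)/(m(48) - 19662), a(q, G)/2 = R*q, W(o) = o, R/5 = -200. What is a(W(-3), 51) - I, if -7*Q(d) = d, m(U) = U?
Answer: 137306066/22883 ≈ 6000.4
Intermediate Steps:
R = -1000 (R = 5*(-200) = -1000)
Q(d) = -d/7
a(q, G) = -2000*q (a(q, G) = 2*(-1000*q) = -2000*q)
I = -8066/22883 (I = (-⅐*149 + 6935)/(48 - 19662) = (-149/7 + 6935)/(-19614) = (48396/7)*(-1/19614) = -8066/22883 ≈ -0.35249)
a(W(-3), 51) - I = -2000*(-3) - 1*(-8066/22883) = 6000 + 8066/22883 = 137306066/22883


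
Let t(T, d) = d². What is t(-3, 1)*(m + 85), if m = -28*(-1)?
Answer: 113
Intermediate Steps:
m = 28
t(-3, 1)*(m + 85) = 1²*(28 + 85) = 1*113 = 113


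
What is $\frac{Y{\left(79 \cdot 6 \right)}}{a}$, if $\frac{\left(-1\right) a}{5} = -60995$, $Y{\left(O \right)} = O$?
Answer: $\frac{474}{304975} \approx 0.0015542$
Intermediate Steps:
$a = 304975$ ($a = \left(-5\right) \left(-60995\right) = 304975$)
$\frac{Y{\left(79 \cdot 6 \right)}}{a} = \frac{79 \cdot 6}{304975} = 474 \cdot \frac{1}{304975} = \frac{474}{304975}$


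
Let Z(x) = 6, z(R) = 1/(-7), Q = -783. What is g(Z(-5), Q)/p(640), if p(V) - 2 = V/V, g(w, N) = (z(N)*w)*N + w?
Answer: 1580/7 ≈ 225.71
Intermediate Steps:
z(R) = -1/7
g(w, N) = w - N*w/7 (g(w, N) = (-w/7)*N + w = -N*w/7 + w = w - N*w/7)
p(V) = 3 (p(V) = 2 + V/V = 2 + 1 = 3)
g(Z(-5), Q)/p(640) = ((1/7)*6*(7 - 1*(-783)))/3 = ((1/7)*6*(7 + 783))*(1/3) = ((1/7)*6*790)*(1/3) = (4740/7)*(1/3) = 1580/7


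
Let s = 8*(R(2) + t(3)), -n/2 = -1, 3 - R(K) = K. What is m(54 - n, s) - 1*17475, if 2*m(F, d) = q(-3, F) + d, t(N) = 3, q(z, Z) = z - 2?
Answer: -34923/2 ≈ -17462.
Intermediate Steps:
q(z, Z) = -2 + z
R(K) = 3 - K
n = 2 (n = -2*(-1) = 2)
s = 32 (s = 8*((3 - 1*2) + 3) = 8*((3 - 2) + 3) = 8*(1 + 3) = 8*4 = 32)
m(F, d) = -5/2 + d/2 (m(F, d) = ((-2 - 3) + d)/2 = (-5 + d)/2 = -5/2 + d/2)
m(54 - n, s) - 1*17475 = (-5/2 + (1/2)*32) - 1*17475 = (-5/2 + 16) - 17475 = 27/2 - 17475 = -34923/2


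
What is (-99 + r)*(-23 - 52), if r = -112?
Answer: 15825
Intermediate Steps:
(-99 + r)*(-23 - 52) = (-99 - 112)*(-23 - 52) = -211*(-75) = 15825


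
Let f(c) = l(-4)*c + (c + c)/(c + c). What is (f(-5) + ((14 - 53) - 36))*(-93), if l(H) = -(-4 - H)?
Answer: 6882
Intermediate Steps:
l(H) = 4 + H
f(c) = 1 (f(c) = (4 - 4)*c + (c + c)/(c + c) = 0*c + (2*c)/((2*c)) = 0 + (2*c)*(1/(2*c)) = 0 + 1 = 1)
(f(-5) + ((14 - 53) - 36))*(-93) = (1 + ((14 - 53) - 36))*(-93) = (1 + (-39 - 36))*(-93) = (1 - 75)*(-93) = -74*(-93) = 6882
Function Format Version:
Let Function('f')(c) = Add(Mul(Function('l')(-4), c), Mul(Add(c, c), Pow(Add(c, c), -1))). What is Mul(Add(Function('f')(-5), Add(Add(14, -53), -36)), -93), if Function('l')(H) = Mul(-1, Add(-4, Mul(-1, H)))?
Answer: 6882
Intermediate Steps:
Function('l')(H) = Add(4, H)
Function('f')(c) = 1 (Function('f')(c) = Add(Mul(Add(4, -4), c), Mul(Add(c, c), Pow(Add(c, c), -1))) = Add(Mul(0, c), Mul(Mul(2, c), Pow(Mul(2, c), -1))) = Add(0, Mul(Mul(2, c), Mul(Rational(1, 2), Pow(c, -1)))) = Add(0, 1) = 1)
Mul(Add(Function('f')(-5), Add(Add(14, -53), -36)), -93) = Mul(Add(1, Add(Add(14, -53), -36)), -93) = Mul(Add(1, Add(-39, -36)), -93) = Mul(Add(1, -75), -93) = Mul(-74, -93) = 6882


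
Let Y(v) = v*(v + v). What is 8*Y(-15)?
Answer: 3600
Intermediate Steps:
Y(v) = 2*v² (Y(v) = v*(2*v) = 2*v²)
8*Y(-15) = 8*(2*(-15)²) = 8*(2*225) = 8*450 = 3600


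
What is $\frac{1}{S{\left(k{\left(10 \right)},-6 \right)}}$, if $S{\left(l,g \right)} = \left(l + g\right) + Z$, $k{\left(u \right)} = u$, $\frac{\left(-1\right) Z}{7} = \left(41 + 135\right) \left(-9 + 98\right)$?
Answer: $- \frac{1}{109644} \approx -9.1204 \cdot 10^{-6}$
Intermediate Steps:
$Z = -109648$ ($Z = - 7 \left(41 + 135\right) \left(-9 + 98\right) = - 7 \cdot 176 \cdot 89 = \left(-7\right) 15664 = -109648$)
$S{\left(l,g \right)} = -109648 + g + l$ ($S{\left(l,g \right)} = \left(l + g\right) - 109648 = \left(g + l\right) - 109648 = -109648 + g + l$)
$\frac{1}{S{\left(k{\left(10 \right)},-6 \right)}} = \frac{1}{-109648 - 6 + 10} = \frac{1}{-109644} = - \frac{1}{109644}$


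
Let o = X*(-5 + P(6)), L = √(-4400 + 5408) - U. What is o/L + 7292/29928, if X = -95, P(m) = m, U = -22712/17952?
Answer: 47635876729/131200633446 - 19863360*√7/17535503 ≈ -2.6339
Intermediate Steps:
U = -167/132 (U = -22712*1/17952 = -167/132 ≈ -1.2652)
L = 167/132 + 12*√7 (L = √(-4400 + 5408) - 1*(-167/132) = √1008 + 167/132 = 12*√7 + 167/132 = 167/132 + 12*√7 ≈ 33.014)
o = -95 (o = -95*(-5 + 6) = -95*1 = -95)
o/L + 7292/29928 = -95/(167/132 + 12*√7) + 7292/29928 = -95/(167/132 + 12*√7) + 7292*(1/29928) = -95/(167/132 + 12*√7) + 1823/7482 = 1823/7482 - 95/(167/132 + 12*√7)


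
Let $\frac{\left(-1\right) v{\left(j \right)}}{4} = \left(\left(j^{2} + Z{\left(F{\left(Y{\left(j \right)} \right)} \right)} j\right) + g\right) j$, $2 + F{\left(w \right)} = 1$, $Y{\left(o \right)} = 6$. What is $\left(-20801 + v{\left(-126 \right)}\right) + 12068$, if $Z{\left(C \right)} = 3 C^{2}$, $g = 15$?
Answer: $7809819$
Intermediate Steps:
$F{\left(w \right)} = -1$ ($F{\left(w \right)} = -2 + 1 = -1$)
$v{\left(j \right)} = - 4 j \left(15 + j^{2} + 3 j\right)$ ($v{\left(j \right)} = - 4 \left(\left(j^{2} + 3 \left(-1\right)^{2} j\right) + 15\right) j = - 4 \left(\left(j^{2} + 3 \cdot 1 j\right) + 15\right) j = - 4 \left(\left(j^{2} + 3 j\right) + 15\right) j = - 4 \left(15 + j^{2} + 3 j\right) j = - 4 j \left(15 + j^{2} + 3 j\right)$)
$\left(-20801 + v{\left(-126 \right)}\right) + 12068 = \left(-20801 - - 504 \left(15 + \left(-126\right)^{2} + 3 \left(-126\right)\right)\right) + 12068 = \left(-20801 - - 504 \left(15 + 15876 - 378\right)\right) + 12068 = \left(-20801 - \left(-504\right) 15513\right) + 12068 = \left(-20801 + 7818552\right) + 12068 = 7797751 + 12068 = 7809819$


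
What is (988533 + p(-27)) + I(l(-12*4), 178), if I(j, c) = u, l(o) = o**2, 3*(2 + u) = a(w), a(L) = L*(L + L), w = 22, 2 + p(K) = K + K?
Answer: 2966393/3 ≈ 9.8880e+5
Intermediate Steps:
p(K) = -2 + 2*K (p(K) = -2 + (K + K) = -2 + 2*K)
a(L) = 2*L**2 (a(L) = L*(2*L) = 2*L**2)
u = 962/3 (u = -2 + (2*22**2)/3 = -2 + (2*484)/3 = -2 + (1/3)*968 = -2 + 968/3 = 962/3 ≈ 320.67)
I(j, c) = 962/3
(988533 + p(-27)) + I(l(-12*4), 178) = (988533 + (-2 + 2*(-27))) + 962/3 = (988533 + (-2 - 54)) + 962/3 = (988533 - 56) + 962/3 = 988477 + 962/3 = 2966393/3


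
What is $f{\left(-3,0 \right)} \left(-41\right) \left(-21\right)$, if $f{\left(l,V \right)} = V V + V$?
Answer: $0$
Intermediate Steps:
$f{\left(l,V \right)} = V + V^{2}$ ($f{\left(l,V \right)} = V^{2} + V = V + V^{2}$)
$f{\left(-3,0 \right)} \left(-41\right) \left(-21\right) = 0 \left(1 + 0\right) \left(-41\right) \left(-21\right) = 0 \cdot 1 \left(-41\right) \left(-21\right) = 0 \left(-41\right) \left(-21\right) = 0 \left(-21\right) = 0$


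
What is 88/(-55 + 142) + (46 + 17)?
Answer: 5569/87 ≈ 64.011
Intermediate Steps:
88/(-55 + 142) + (46 + 17) = 88/87 + 63 = 5569/87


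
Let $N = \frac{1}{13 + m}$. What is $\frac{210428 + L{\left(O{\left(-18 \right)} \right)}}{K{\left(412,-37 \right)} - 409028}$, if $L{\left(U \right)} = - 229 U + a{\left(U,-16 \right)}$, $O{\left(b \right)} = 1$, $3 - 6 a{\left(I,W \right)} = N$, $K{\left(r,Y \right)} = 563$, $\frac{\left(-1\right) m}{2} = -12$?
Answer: $- \frac{23332144}{45339615} \approx -0.51461$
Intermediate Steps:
$m = 24$ ($m = \left(-2\right) \left(-12\right) = 24$)
$N = \frac{1}{37}$ ($N = \frac{1}{13 + 24} = \frac{1}{37} \approx 0.027027$)
$a{\left(I,W \right)} = \frac{55}{111}$ ($a{\left(I,W \right)} = \frac{1}{2} - \frac{1}{222} = \frac{55}{111}$)
$L{\left(U \right)} = \frac{55}{111} - 229 U$ ($L{\left(U \right)} = - 229 U + \frac{55}{111} = \frac{55}{111} - 229 U$)
$\frac{210428 + L{\left(O{\left(-18 \right)} \right)}}{K{\left(412,-37 \right)} - 409028} = \frac{210428 + \left(\frac{55}{111} - 229\right)}{563 - 409028} = \frac{210428 + \left(\frac{55}{111} - 229\right)}{-408465} = \left(210428 - \frac{25364}{111}\right) \left(- \frac{1}{408465}\right) = \frac{23332144}{111} \left(- \frac{1}{408465}\right) = - \frac{23332144}{45339615}$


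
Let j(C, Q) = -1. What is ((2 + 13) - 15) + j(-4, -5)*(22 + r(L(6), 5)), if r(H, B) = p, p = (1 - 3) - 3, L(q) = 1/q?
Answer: -17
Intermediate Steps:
L(q) = 1/q
p = -5 (p = -2 - 3 = -5)
r(H, B) = -5
((2 + 13) - 15) + j(-4, -5)*(22 + r(L(6), 5)) = ((2 + 13) - 15) - (22 - 5) = (15 - 15) - 1*17 = 0 - 17 = -17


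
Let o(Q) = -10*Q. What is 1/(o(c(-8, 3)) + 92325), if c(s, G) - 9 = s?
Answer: 1/92315 ≈ 1.0832e-5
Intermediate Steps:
c(s, G) = 9 + s
1/(o(c(-8, 3)) + 92325) = 1/(-10*(9 - 8) + 92325) = 1/(-10*1 + 92325) = 1/(-10 + 92325) = 1/92315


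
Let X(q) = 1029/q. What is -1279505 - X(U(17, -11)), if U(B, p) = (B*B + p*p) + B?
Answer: -78049952/61 ≈ -1.2795e+6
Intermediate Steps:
U(B, p) = B + B² + p² (U(B, p) = (B² + p²) + B = B + B² + p²)
-1279505 - X(U(17, -11)) = -1279505 - 1029/(17 + 17² + (-11)²) = -1279505 - 1029/(17 + 289 + 121) = -1279505 - 1029/427 = -1279505 - 1*147/61 = -1279505 - 147/61 = -78049952/61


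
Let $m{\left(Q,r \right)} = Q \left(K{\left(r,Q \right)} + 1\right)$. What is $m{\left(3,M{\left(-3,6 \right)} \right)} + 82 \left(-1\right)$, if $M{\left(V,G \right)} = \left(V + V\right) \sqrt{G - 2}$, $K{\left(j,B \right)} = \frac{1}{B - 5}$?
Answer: $- \frac{161}{2} \approx -80.5$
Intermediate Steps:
$K{\left(j,B \right)} = \frac{1}{-5 + B}$
$M{\left(V,G \right)} = 2 V \sqrt{-2 + G}$
$m{\left(Q,r \right)} = Q \left(1 + \frac{1}{-5 + Q}\right)$ ($m{\left(Q,r \right)} = Q \left(\frac{1}{-5 + Q} + 1\right) = Q \left(1 + \frac{1}{-5 + Q}\right)$)
$m{\left(3,M{\left(-3,6 \right)} \right)} + 82 \left(-1\right) = \frac{3 \left(-4 + 3\right)}{-5 + 3} + 82 \left(-1\right) = 3 \frac{1}{-2} \left(-1\right) - 82 = 3 \left(- \frac{1}{2}\right) \left(-1\right) - 82 = \frac{3}{2} - 82 = - \frac{161}{2}$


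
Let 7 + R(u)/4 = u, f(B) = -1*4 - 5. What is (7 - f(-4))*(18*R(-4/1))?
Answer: -12672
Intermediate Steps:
f(B) = -9 (f(B) = -4 - 5 = -9)
R(u) = -28 + 4*u
(7 - f(-4))*(18*R(-4/1)) = (7 - 1*(-9))*(18*(-28 + 4*(-4/1))) = (7 + 9)*(18*(-28 + 4*(-4*1))) = 16*(18*(-28 + 4*(-4))) = 16*(18*(-28 - 16)) = 16*(18*(-44)) = 16*(-792) = -12672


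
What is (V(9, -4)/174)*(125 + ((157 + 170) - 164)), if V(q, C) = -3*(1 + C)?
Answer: 432/29 ≈ 14.897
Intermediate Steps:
V(q, C) = -3 - 3*C
(V(9, -4)/174)*(125 + ((157 + 170) - 164)) = ((-3 - 3*(-4))/174)*(125 + ((157 + 170) - 164)) = ((-3 + 12)*(1/174))*(125 + (327 - 164)) = (9*(1/174))*(125 + 163) = (3/58)*288 = 432/29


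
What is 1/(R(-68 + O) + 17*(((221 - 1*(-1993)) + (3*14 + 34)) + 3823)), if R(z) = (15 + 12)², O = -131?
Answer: 1/104650 ≈ 9.5557e-6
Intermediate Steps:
R(z) = 729 (R(z) = 27² = 729)
1/(R(-68 + O) + 17*(((221 - 1*(-1993)) + (3*14 + 34)) + 3823)) = 1/(729 + 17*(((221 - 1*(-1993)) + (3*14 + 34)) + 3823)) = 1/(729 + 17*(((221 + 1993) + (42 + 34)) + 3823)) = 1/(729 + 17*((2214 + 76) + 3823)) = 1/(729 + 17*(2290 + 3823)) = 1/(729 + 17*6113) = 1/(729 + 103921) = 1/104650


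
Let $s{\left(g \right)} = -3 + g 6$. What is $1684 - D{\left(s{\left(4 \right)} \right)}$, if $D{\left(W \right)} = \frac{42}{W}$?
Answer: $1682$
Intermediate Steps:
$s{\left(g \right)} = -3 + 6 g$
$1684 - D{\left(s{\left(4 \right)} \right)} = 1684 - \frac{42}{-3 + 6 \cdot 4} = 1684 - \frac{42}{-3 + 24} = 1684 - \frac{42}{21} = 1684 - 42 \cdot \frac{1}{21} = 1684 - 2 = 1682$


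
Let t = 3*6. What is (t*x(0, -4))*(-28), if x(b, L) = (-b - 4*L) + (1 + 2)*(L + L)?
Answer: 4032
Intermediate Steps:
t = 18
x(b, L) = -b + 2*L (x(b, L) = (-b - 4*L) + 3*(2*L) = (-b - 4*L) + 6*L = -b + 2*L)
(t*x(0, -4))*(-28) = (18*(-1*0 + 2*(-4)))*(-28) = (18*(0 - 8))*(-28) = (18*(-8))*(-28) = -144*(-28) = 4032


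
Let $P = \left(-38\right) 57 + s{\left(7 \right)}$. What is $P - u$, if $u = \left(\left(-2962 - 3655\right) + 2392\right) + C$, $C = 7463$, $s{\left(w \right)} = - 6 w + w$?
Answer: $-5439$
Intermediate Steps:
$s{\left(w \right)} = - 5 w$
$P = -2201$ ($P = \left(-38\right) 57 - 35 = -2166 - 35 = -2201$)
$u = 3238$ ($u = \left(\left(-2962 - 3655\right) + 2392\right) + 7463 = \left(-6617 + 2392\right) + 7463 = -4225 + 7463 = 3238$)
$P - u = -2201 - 3238 = -5439$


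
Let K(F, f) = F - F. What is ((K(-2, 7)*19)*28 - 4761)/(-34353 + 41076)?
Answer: -529/747 ≈ -0.70817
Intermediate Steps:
K(F, f) = 0
((K(-2, 7)*19)*28 - 4761)/(-34353 + 41076) = ((0*19)*28 - 4761)/(-34353 + 41076) = (0*28 - 4761)/6723 = (0 - 4761)*(1/6723) = -4761*1/6723 = -529/747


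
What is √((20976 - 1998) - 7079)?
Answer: √11899 ≈ 109.08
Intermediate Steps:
√((20976 - 1998) - 7079) = √(18978 - 7079) = √11899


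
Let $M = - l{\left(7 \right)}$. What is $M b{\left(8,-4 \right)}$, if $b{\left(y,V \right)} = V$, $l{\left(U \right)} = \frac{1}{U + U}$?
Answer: $\frac{2}{7} \approx 0.28571$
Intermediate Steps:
$l{\left(U \right)} = \frac{1}{2 U}$
$M = - \frac{1}{14}$ ($M = - \frac{1}{2 \cdot 7} = \left(-1\right) \frac{1}{14} = - \frac{1}{14} \approx -0.071429$)
$M b{\left(8,-4 \right)} = \left(- \frac{1}{14}\right) \left(-4\right) = \frac{2}{7}$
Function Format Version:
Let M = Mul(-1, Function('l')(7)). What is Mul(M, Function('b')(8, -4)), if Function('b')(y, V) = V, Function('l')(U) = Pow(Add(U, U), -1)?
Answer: Rational(2, 7) ≈ 0.28571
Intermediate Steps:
Function('l')(U) = Mul(Rational(1, 2), Pow(U, -1)) (Function('l')(U) = Pow(Mul(2, U), -1) = Mul(Rational(1, 2), Pow(U, -1)))
M = Rational(-1, 14) (M = Mul(-1, Mul(Rational(1, 2), Pow(7, -1))) = Mul(-1, Mul(Rational(1, 2), Rational(1, 7))) = Mul(-1, Rational(1, 14)) = Rational(-1, 14) ≈ -0.071429)
Mul(M, Function('b')(8, -4)) = Mul(Rational(-1, 14), -4) = Rational(2, 7)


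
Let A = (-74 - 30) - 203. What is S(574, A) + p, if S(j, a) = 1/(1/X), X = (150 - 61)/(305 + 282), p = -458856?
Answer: -269348383/587 ≈ -4.5886e+5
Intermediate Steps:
X = 89/587 ≈ 0.15162
A = -307 (A = -104 - 203 = -307)
S(j, a) = 89/587 (S(j, a) = 1/(1/(89/587)) = 1/(587/89) = 89/587)
S(574, A) + p = 89/587 - 458856 = -269348383/587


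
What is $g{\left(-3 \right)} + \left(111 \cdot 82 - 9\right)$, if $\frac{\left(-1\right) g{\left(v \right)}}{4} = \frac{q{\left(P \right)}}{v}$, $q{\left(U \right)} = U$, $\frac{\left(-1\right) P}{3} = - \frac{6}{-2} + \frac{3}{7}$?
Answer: $\frac{63555}{7} \approx 9079.3$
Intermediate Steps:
$P = - \frac{72}{7}$ ($P = - 3 \left(- \frac{6}{-2} + \frac{3}{7}\right) = - 3 \left(\left(-6\right) \left(- \frac{1}{2}\right) + 3 \cdot \frac{1}{7}\right) = - 3 \left(3 + \frac{3}{7}\right) = \left(-3\right) \frac{24}{7} = - \frac{72}{7} \approx -10.286$)
$g{\left(v \right)} = \frac{288}{7 v}$ ($g{\left(v \right)} = - 4 \left(- \frac{72}{7 v}\right) = \frac{288}{7 v}$)
$g{\left(-3 \right)} + \left(111 \cdot 82 - 9\right) = \frac{288}{7 \left(-3\right)} + \left(111 \cdot 82 - 9\right) = \frac{288}{7} \left(- \frac{1}{3}\right) + \left(9102 - 9\right) = - \frac{96}{7} + 9093 = \frac{63555}{7}$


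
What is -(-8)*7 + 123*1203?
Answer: 148025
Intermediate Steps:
-(-8)*7 + 123*1203 = -2*(-28) + 147969 = 56 + 147969 = 148025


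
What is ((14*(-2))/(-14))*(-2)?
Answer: -4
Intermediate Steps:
((14*(-2))/(-14))*(-2) = -28*(-1/14)*(-2) = 2*(-2) = -4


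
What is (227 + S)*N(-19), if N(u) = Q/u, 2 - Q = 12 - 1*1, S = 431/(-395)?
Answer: 803106/7505 ≈ 107.01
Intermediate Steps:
S = -431/395 (S = 431*(-1/395) = -431/395 ≈ -1.0911)
Q = -9 (Q = 2 - (12 - 1*1) = 2 - (12 - 1) = 2 - 1*11 = 2 - 11 = -9)
N(u) = -9/u
(227 + S)*N(-19) = (227 - 431/395)*(-9/(-19)) = 89234*(-9*(-1/19))/395 = (89234/395)*(9/19) = 803106/7505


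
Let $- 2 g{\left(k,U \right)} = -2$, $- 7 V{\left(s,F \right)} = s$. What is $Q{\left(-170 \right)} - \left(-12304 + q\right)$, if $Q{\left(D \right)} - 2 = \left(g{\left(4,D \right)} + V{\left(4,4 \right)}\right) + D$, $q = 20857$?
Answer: $- \frac{61044}{7} \approx -8720.6$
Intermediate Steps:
$V{\left(s,F \right)} = - \frac{s}{7}$
$g{\left(k,U \right)} = 1$ ($g{\left(k,U \right)} = \left(- \frac{1}{2}\right) \left(-2\right) = 1$)
$Q{\left(D \right)} = \frac{17}{7} + D$ ($Q{\left(D \right)} = 2 + \left(\left(1 - \frac{4}{7}\right) + D\right) = 2 + \left(\frac{3}{7} + D\right) = \frac{17}{7} + D$)
$Q{\left(-170 \right)} - \left(-12304 + q\right) = \left(\frac{17}{7} - 170\right) + \left(12304 - 20857\right) = - \frac{1173}{7} + \left(12304 - 20857\right) = - \frac{1173}{7} - 8553 = - \frac{61044}{7}$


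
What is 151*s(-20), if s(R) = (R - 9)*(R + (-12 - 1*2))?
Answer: 148886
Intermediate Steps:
s(R) = (-14 + R)*(-9 + R) (s(R) = (-9 + R)*(R + (-12 - 2)) = (-9 + R)*(R - 14) = (-9 + R)*(-14 + R) = (-14 + R)*(-9 + R))
151*s(-20) = 151*(126 + (-20)² - 23*(-20)) = 151*(126 + 400 + 460) = 151*986 = 148886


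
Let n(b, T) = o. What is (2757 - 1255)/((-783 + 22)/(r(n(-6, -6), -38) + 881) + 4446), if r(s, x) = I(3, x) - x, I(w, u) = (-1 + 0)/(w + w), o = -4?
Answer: 4140263/12253116 ≈ 0.33789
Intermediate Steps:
n(b, T) = -4
I(w, u) = -1/(2*w)
r(s, x) = -⅙ - x (r(s, x) = -½/3 - x = -½*⅓ - x = -⅙ - x)
(2757 - 1255)/((-783 + 22)/(r(n(-6, -6), -38) + 881) + 4446) = (2757 - 1255)/((-783 + 22)/((-⅙ - 1*(-38)) + 881) + 4446) = 1502/(-761/((-⅙ + 38) + 881) + 4446) = 1502/(-761/(227/6 + 881) + 4446) = 1502/(-761/5513/6 + 4446) = 1502/(-761*6/5513 + 4446) = 1502/(-4566/5513 + 4446) = 1502/(24506232/5513) = 1502*(5513/24506232) = 4140263/12253116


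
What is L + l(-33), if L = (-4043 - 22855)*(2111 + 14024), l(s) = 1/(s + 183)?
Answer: -65099884499/150 ≈ -4.3400e+8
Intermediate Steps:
l(s) = 1/(183 + s)
L = -433999230 (L = -26898*16135 = -433999230)
L + l(-33) = -433999230 + 1/(183 - 33) = -433999230 + 1/150 = -65099884499/150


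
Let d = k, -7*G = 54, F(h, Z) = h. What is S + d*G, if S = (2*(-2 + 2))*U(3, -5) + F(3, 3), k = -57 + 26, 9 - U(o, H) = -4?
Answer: 1695/7 ≈ 242.14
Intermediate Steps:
U(o, H) = 13 (U(o, H) = 9 - 1*(-4) = 9 + 4 = 13)
k = -31
G = -54/7 (G = -⅐*54 = -54/7 ≈ -7.7143)
d = -31
S = 3 (S = (2*(-2 + 2))*13 + 3 = (2*0)*13 + 3 = 0*13 + 3 = 0 + 3 = 3)
S + d*G = 3 - 31*(-54/7) = 3 + 1674/7 = 1695/7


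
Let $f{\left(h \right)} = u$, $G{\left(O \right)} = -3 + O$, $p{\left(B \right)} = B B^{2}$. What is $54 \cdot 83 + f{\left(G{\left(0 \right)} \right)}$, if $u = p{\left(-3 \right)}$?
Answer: $4455$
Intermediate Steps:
$p{\left(B \right)} = B^{3}$
$u = -27$ ($u = \left(-3\right)^{3} = -27$)
$f{\left(h \right)} = -27$
$54 \cdot 83 + f{\left(G{\left(0 \right)} \right)} = 54 \cdot 83 - 27 = 4482 - 27 = 4455$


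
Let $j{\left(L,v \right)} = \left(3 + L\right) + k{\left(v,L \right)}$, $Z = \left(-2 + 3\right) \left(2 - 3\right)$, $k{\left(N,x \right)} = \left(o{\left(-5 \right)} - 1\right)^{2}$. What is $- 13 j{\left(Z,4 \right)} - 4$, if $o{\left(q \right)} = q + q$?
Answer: $-1603$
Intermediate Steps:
$o{\left(q \right)} = 2 q$
$k{\left(N,x \right)} = 121$ ($k{\left(N,x \right)} = \left(2 \left(-5\right) - 1\right)^{2} = \left(-10 - 1\right)^{2} = \left(-11\right)^{2} = 121$)
$Z = -1$ ($Z = 1 \left(-1\right) = -1$)
$j{\left(L,v \right)} = 124 + L$ ($j{\left(L,v \right)} = \left(3 + L\right) + 121 = 124 + L$)
$- 13 j{\left(Z,4 \right)} - 4 = - 13 \left(124 - 1\right) - 4 = \left(-13\right) 123 - 4 = -1599 - 4 = -1603$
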